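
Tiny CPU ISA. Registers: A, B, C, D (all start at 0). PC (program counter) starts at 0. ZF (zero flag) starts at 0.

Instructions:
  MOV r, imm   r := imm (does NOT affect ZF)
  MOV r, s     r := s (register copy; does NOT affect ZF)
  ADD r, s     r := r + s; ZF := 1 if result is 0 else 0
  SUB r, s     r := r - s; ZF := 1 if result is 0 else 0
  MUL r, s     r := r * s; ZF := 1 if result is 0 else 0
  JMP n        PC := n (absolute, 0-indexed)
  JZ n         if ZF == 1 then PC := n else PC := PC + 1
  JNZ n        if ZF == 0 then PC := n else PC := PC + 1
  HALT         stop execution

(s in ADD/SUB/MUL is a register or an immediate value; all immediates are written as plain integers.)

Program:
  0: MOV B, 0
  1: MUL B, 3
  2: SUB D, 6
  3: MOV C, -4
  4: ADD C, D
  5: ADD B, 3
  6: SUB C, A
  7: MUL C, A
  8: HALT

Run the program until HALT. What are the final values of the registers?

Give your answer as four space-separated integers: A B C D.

Step 1: PC=0 exec 'MOV B, 0'. After: A=0 B=0 C=0 D=0 ZF=0 PC=1
Step 2: PC=1 exec 'MUL B, 3'. After: A=0 B=0 C=0 D=0 ZF=1 PC=2
Step 3: PC=2 exec 'SUB D, 6'. After: A=0 B=0 C=0 D=-6 ZF=0 PC=3
Step 4: PC=3 exec 'MOV C, -4'. After: A=0 B=0 C=-4 D=-6 ZF=0 PC=4
Step 5: PC=4 exec 'ADD C, D'. After: A=0 B=0 C=-10 D=-6 ZF=0 PC=5
Step 6: PC=5 exec 'ADD B, 3'. After: A=0 B=3 C=-10 D=-6 ZF=0 PC=6
Step 7: PC=6 exec 'SUB C, A'. After: A=0 B=3 C=-10 D=-6 ZF=0 PC=7
Step 8: PC=7 exec 'MUL C, A'. After: A=0 B=3 C=0 D=-6 ZF=1 PC=8
Step 9: PC=8 exec 'HALT'. After: A=0 B=3 C=0 D=-6 ZF=1 PC=8 HALTED

Answer: 0 3 0 -6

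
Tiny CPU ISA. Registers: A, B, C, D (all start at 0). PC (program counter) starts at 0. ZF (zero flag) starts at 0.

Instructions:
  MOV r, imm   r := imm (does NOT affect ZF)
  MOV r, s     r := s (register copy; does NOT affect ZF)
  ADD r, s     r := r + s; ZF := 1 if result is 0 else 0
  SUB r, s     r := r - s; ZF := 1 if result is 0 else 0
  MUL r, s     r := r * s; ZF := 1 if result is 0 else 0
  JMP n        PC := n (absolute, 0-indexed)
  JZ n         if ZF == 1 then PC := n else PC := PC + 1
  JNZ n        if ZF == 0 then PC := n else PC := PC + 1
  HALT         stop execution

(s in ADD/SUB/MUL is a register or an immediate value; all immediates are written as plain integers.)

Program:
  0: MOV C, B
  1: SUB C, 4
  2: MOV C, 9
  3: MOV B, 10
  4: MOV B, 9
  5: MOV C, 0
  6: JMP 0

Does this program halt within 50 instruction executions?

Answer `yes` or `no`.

Answer: no

Derivation:
Step 1: PC=0 exec 'MOV C, B'. After: A=0 B=0 C=0 D=0 ZF=0 PC=1
Step 2: PC=1 exec 'SUB C, 4'. After: A=0 B=0 C=-4 D=0 ZF=0 PC=2
Step 3: PC=2 exec 'MOV C, 9'. After: A=0 B=0 C=9 D=0 ZF=0 PC=3
Step 4: PC=3 exec 'MOV B, 10'. After: A=0 B=10 C=9 D=0 ZF=0 PC=4
Step 5: PC=4 exec 'MOV B, 9'. After: A=0 B=9 C=9 D=0 ZF=0 PC=5
Step 6: PC=5 exec 'MOV C, 0'. After: A=0 B=9 C=0 D=0 ZF=0 PC=6
Step 7: PC=6 exec 'JMP 0'. After: A=0 B=9 C=0 D=0 ZF=0 PC=0
Step 8: PC=0 exec 'MOV C, B'. After: A=0 B=9 C=9 D=0 ZF=0 PC=1
Step 9: PC=1 exec 'SUB C, 4'. After: A=0 B=9 C=5 D=0 ZF=0 PC=2
Step 10: PC=2 exec 'MOV C, 9'. After: A=0 B=9 C=9 D=0 ZF=0 PC=3
Step 11: PC=3 exec 'MOV B, 10'. After: A=0 B=10 C=9 D=0 ZF=0 PC=4
State after step 11 equals state after step 4: the program is in a cycle of length 7 and will never halt.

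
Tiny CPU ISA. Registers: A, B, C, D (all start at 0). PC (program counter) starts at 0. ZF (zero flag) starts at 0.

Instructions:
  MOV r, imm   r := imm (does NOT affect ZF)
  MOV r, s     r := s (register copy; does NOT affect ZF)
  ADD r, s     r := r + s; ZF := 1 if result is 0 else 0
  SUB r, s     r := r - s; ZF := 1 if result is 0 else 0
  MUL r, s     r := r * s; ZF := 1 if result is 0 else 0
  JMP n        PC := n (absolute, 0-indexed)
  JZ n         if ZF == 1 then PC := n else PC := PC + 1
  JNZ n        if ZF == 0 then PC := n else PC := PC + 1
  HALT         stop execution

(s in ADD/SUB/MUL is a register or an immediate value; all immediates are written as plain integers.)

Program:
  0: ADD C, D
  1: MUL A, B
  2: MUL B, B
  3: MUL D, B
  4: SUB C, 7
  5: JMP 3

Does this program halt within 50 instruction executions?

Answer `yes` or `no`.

Answer: no

Derivation:
Step 1: PC=0 exec 'ADD C, D'. After: A=0 B=0 C=0 D=0 ZF=1 PC=1
Step 2: PC=1 exec 'MUL A, B'. After: A=0 B=0 C=0 D=0 ZF=1 PC=2
Step 3: PC=2 exec 'MUL B, B'. After: A=0 B=0 C=0 D=0 ZF=1 PC=3
Step 4: PC=3 exec 'MUL D, B'. After: A=0 B=0 C=0 D=0 ZF=1 PC=4
Step 5: PC=4 exec 'SUB C, 7'. After: A=0 B=0 C=-7 D=0 ZF=0 PC=5
Step 6: PC=5 exec 'JMP 3'. After: A=0 B=0 C=-7 D=0 ZF=0 PC=3
Step 7: PC=3 exec 'MUL D, B'. After: A=0 B=0 C=-7 D=0 ZF=1 PC=4
Step 8: PC=4 exec 'SUB C, 7'. After: A=0 B=0 C=-14 D=0 ZF=0 PC=5
Step 9: PC=5 exec 'JMP 3'. After: A=0 B=0 C=-14 D=0 ZF=0 PC=3
Step 10: PC=3 exec 'MUL D, B'. After: A=0 B=0 C=-14 D=0 ZF=1 PC=4
Step 11: PC=4 exec 'SUB C, 7'. After: A=0 B=0 C=-21 D=0 ZF=0 PC=5
Step 12: PC=5 exec 'JMP 3'. After: A=0 B=0 C=-21 D=0 ZF=0 PC=3
Step 13: PC=3 exec 'MUL D, B'. After: A=0 B=0 C=-21 D=0 ZF=1 PC=4
Step 14: PC=4 exec 'SUB C, 7'. After: A=0 B=0 C=-28 D=0 ZF=0 PC=5
Step 15: PC=5 exec 'JMP 3'. After: A=0 B=0 C=-28 D=0 ZF=0 PC=3
After 50 steps: not halted. PC revisits the same instructions with no path to HALT; will never halt.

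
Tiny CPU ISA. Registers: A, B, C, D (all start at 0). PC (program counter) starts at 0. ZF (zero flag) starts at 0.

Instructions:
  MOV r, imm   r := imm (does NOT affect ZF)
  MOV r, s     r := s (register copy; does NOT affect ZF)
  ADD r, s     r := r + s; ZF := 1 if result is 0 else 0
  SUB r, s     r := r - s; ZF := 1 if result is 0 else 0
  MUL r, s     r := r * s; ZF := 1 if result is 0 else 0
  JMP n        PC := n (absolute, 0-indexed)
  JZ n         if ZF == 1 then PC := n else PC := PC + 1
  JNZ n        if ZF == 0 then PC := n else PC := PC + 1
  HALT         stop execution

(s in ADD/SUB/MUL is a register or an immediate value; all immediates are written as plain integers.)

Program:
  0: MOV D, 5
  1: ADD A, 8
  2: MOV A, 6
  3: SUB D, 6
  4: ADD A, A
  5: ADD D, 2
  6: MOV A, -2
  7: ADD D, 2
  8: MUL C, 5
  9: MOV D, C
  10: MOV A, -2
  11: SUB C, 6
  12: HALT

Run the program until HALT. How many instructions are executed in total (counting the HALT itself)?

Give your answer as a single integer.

Step 1: PC=0 exec 'MOV D, 5'. After: A=0 B=0 C=0 D=5 ZF=0 PC=1
Step 2: PC=1 exec 'ADD A, 8'. After: A=8 B=0 C=0 D=5 ZF=0 PC=2
Step 3: PC=2 exec 'MOV A, 6'. After: A=6 B=0 C=0 D=5 ZF=0 PC=3
Step 4: PC=3 exec 'SUB D, 6'. After: A=6 B=0 C=0 D=-1 ZF=0 PC=4
Step 5: PC=4 exec 'ADD A, A'. After: A=12 B=0 C=0 D=-1 ZF=0 PC=5
Step 6: PC=5 exec 'ADD D, 2'. After: A=12 B=0 C=0 D=1 ZF=0 PC=6
Step 7: PC=6 exec 'MOV A, -2'. After: A=-2 B=0 C=0 D=1 ZF=0 PC=7
Step 8: PC=7 exec 'ADD D, 2'. After: A=-2 B=0 C=0 D=3 ZF=0 PC=8
Step 9: PC=8 exec 'MUL C, 5'. After: A=-2 B=0 C=0 D=3 ZF=1 PC=9
Step 10: PC=9 exec 'MOV D, C'. After: A=-2 B=0 C=0 D=0 ZF=1 PC=10
Step 11: PC=10 exec 'MOV A, -2'. After: A=-2 B=0 C=0 D=0 ZF=1 PC=11
Step 12: PC=11 exec 'SUB C, 6'. After: A=-2 B=0 C=-6 D=0 ZF=0 PC=12
Step 13: PC=12 exec 'HALT'. After: A=-2 B=0 C=-6 D=0 ZF=0 PC=12 HALTED
Total instructions executed: 13

Answer: 13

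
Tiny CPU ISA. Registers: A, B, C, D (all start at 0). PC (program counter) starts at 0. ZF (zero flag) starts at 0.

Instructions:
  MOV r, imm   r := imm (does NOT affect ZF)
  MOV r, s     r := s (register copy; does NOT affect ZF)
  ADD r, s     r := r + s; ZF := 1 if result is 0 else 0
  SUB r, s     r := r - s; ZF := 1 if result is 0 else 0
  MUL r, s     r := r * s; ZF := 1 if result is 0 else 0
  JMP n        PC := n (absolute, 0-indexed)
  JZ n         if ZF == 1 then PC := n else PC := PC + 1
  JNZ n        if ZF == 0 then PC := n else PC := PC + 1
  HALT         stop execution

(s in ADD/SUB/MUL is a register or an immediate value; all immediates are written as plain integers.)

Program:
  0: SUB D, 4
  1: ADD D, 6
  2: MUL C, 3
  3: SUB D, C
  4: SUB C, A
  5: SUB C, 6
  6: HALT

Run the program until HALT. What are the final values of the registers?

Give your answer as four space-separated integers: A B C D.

Answer: 0 0 -6 2

Derivation:
Step 1: PC=0 exec 'SUB D, 4'. After: A=0 B=0 C=0 D=-4 ZF=0 PC=1
Step 2: PC=1 exec 'ADD D, 6'. After: A=0 B=0 C=0 D=2 ZF=0 PC=2
Step 3: PC=2 exec 'MUL C, 3'. After: A=0 B=0 C=0 D=2 ZF=1 PC=3
Step 4: PC=3 exec 'SUB D, C'. After: A=0 B=0 C=0 D=2 ZF=0 PC=4
Step 5: PC=4 exec 'SUB C, A'. After: A=0 B=0 C=0 D=2 ZF=1 PC=5
Step 6: PC=5 exec 'SUB C, 6'. After: A=0 B=0 C=-6 D=2 ZF=0 PC=6
Step 7: PC=6 exec 'HALT'. After: A=0 B=0 C=-6 D=2 ZF=0 PC=6 HALTED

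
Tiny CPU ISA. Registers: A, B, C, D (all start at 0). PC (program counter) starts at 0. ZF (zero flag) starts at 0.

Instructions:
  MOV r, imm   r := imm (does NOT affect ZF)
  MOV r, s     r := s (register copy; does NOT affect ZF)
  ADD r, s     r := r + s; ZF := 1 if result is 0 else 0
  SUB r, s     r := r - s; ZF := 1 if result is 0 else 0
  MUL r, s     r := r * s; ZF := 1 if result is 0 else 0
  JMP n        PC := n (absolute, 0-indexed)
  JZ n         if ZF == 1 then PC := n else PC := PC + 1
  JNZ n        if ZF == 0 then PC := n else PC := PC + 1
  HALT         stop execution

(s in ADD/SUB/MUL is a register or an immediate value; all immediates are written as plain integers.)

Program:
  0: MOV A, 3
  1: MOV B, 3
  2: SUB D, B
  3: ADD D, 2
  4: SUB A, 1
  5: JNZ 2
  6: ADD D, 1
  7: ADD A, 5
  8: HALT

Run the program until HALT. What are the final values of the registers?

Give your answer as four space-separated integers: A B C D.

Step 1: PC=0 exec 'MOV A, 3'. After: A=3 B=0 C=0 D=0 ZF=0 PC=1
Step 2: PC=1 exec 'MOV B, 3'. After: A=3 B=3 C=0 D=0 ZF=0 PC=2
Step 3: PC=2 exec 'SUB D, B'. After: A=3 B=3 C=0 D=-3 ZF=0 PC=3
Step 4: PC=3 exec 'ADD D, 2'. After: A=3 B=3 C=0 D=-1 ZF=0 PC=4
Step 5: PC=4 exec 'SUB A, 1'. After: A=2 B=3 C=0 D=-1 ZF=0 PC=5
Step 6: PC=5 exec 'JNZ 2'. After: A=2 B=3 C=0 D=-1 ZF=0 PC=2
Step 7: PC=2 exec 'SUB D, B'. After: A=2 B=3 C=0 D=-4 ZF=0 PC=3
Step 8: PC=3 exec 'ADD D, 2'. After: A=2 B=3 C=0 D=-2 ZF=0 PC=4
Step 9: PC=4 exec 'SUB A, 1'. After: A=1 B=3 C=0 D=-2 ZF=0 PC=5
Step 10: PC=5 exec 'JNZ 2'. After: A=1 B=3 C=0 D=-2 ZF=0 PC=2
Step 11: PC=2 exec 'SUB D, B'. After: A=1 B=3 C=0 D=-5 ZF=0 PC=3
Step 12: PC=3 exec 'ADD D, 2'. After: A=1 B=3 C=0 D=-3 ZF=0 PC=4
Step 13: PC=4 exec 'SUB A, 1'. After: A=0 B=3 C=0 D=-3 ZF=1 PC=5
Step 14: PC=5 exec 'JNZ 2'. After: A=0 B=3 C=0 D=-3 ZF=1 PC=6
Step 15: PC=6 exec 'ADD D, 1'. After: A=0 B=3 C=0 D=-2 ZF=0 PC=7
Step 16: PC=7 exec 'ADD A, 5'. After: A=5 B=3 C=0 D=-2 ZF=0 PC=8
Step 17: PC=8 exec 'HALT'. After: A=5 B=3 C=0 D=-2 ZF=0 PC=8 HALTED

Answer: 5 3 0 -2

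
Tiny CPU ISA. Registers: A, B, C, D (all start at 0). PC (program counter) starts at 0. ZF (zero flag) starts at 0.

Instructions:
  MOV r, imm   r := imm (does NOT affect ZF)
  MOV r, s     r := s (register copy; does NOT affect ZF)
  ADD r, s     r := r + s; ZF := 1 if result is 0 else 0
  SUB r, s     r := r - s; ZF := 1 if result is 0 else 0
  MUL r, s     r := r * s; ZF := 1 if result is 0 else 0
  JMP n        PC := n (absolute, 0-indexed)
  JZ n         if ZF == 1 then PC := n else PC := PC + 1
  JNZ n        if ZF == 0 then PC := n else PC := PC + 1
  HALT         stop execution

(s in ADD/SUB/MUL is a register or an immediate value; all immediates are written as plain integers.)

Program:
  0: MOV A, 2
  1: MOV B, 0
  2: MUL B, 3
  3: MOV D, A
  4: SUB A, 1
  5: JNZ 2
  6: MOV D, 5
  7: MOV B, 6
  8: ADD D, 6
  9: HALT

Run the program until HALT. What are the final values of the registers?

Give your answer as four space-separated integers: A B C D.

Answer: 0 6 0 11

Derivation:
Step 1: PC=0 exec 'MOV A, 2'. After: A=2 B=0 C=0 D=0 ZF=0 PC=1
Step 2: PC=1 exec 'MOV B, 0'. After: A=2 B=0 C=0 D=0 ZF=0 PC=2
Step 3: PC=2 exec 'MUL B, 3'. After: A=2 B=0 C=0 D=0 ZF=1 PC=3
Step 4: PC=3 exec 'MOV D, A'. After: A=2 B=0 C=0 D=2 ZF=1 PC=4
Step 5: PC=4 exec 'SUB A, 1'. After: A=1 B=0 C=0 D=2 ZF=0 PC=5
Step 6: PC=5 exec 'JNZ 2'. After: A=1 B=0 C=0 D=2 ZF=0 PC=2
Step 7: PC=2 exec 'MUL B, 3'. After: A=1 B=0 C=0 D=2 ZF=1 PC=3
Step 8: PC=3 exec 'MOV D, A'. After: A=1 B=0 C=0 D=1 ZF=1 PC=4
Step 9: PC=4 exec 'SUB A, 1'. After: A=0 B=0 C=0 D=1 ZF=1 PC=5
Step 10: PC=5 exec 'JNZ 2'. After: A=0 B=0 C=0 D=1 ZF=1 PC=6
Step 11: PC=6 exec 'MOV D, 5'. After: A=0 B=0 C=0 D=5 ZF=1 PC=7
Step 12: PC=7 exec 'MOV B, 6'. After: A=0 B=6 C=0 D=5 ZF=1 PC=8
Step 13: PC=8 exec 'ADD D, 6'. After: A=0 B=6 C=0 D=11 ZF=0 PC=9
Step 14: PC=9 exec 'HALT'. After: A=0 B=6 C=0 D=11 ZF=0 PC=9 HALTED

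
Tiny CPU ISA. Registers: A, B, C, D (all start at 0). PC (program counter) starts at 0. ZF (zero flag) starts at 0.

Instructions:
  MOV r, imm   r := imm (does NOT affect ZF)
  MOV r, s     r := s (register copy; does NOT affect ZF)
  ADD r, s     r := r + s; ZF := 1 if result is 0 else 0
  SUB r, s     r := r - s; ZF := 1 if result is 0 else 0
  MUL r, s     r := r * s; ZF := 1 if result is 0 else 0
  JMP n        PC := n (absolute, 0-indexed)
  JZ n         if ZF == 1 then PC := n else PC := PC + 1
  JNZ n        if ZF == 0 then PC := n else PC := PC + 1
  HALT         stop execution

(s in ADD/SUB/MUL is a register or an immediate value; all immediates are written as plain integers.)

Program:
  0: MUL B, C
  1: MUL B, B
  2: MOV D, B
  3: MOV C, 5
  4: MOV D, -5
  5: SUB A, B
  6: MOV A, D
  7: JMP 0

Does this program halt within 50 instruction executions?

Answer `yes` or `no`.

Step 1: PC=0 exec 'MUL B, C'. After: A=0 B=0 C=0 D=0 ZF=1 PC=1
Step 2: PC=1 exec 'MUL B, B'. After: A=0 B=0 C=0 D=0 ZF=1 PC=2
Step 3: PC=2 exec 'MOV D, B'. After: A=0 B=0 C=0 D=0 ZF=1 PC=3
Step 4: PC=3 exec 'MOV C, 5'. After: A=0 B=0 C=5 D=0 ZF=1 PC=4
Step 5: PC=4 exec 'MOV D, -5'. After: A=0 B=0 C=5 D=-5 ZF=1 PC=5
Step 6: PC=5 exec 'SUB A, B'. After: A=0 B=0 C=5 D=-5 ZF=1 PC=6
Step 7: PC=6 exec 'MOV A, D'. After: A=-5 B=0 C=5 D=-5 ZF=1 PC=7
Step 8: PC=7 exec 'JMP 0'. After: A=-5 B=0 C=5 D=-5 ZF=1 PC=0
Step 9: PC=0 exec 'MUL B, C'. After: A=-5 B=0 C=5 D=-5 ZF=1 PC=1
Step 10: PC=1 exec 'MUL B, B'. After: A=-5 B=0 C=5 D=-5 ZF=1 PC=2
Step 11: PC=2 exec 'MOV D, B'. After: A=-5 B=0 C=5 D=0 ZF=1 PC=3
Step 12: PC=3 exec 'MOV C, 5'. After: A=-5 B=0 C=5 D=0 ZF=1 PC=4
Step 13: PC=4 exec 'MOV D, -5'. After: A=-5 B=0 C=5 D=-5 ZF=1 PC=5
Step 14: PC=5 exec 'SUB A, B'. After: A=-5 B=0 C=5 D=-5 ZF=0 PC=6
Step 15: PC=6 exec 'MOV A, D'. After: A=-5 B=0 C=5 D=-5 ZF=0 PC=7
Step 16: PC=7 exec 'JMP 0'. After: A=-5 B=0 C=5 D=-5 ZF=0 PC=0
Step 17: PC=0 exec 'MUL B, C'. After: A=-5 B=0 C=5 D=-5 ZF=1 PC=1
State after step 17 equals state after step 9: the program is in a cycle of length 8 and will never halt.

Answer: no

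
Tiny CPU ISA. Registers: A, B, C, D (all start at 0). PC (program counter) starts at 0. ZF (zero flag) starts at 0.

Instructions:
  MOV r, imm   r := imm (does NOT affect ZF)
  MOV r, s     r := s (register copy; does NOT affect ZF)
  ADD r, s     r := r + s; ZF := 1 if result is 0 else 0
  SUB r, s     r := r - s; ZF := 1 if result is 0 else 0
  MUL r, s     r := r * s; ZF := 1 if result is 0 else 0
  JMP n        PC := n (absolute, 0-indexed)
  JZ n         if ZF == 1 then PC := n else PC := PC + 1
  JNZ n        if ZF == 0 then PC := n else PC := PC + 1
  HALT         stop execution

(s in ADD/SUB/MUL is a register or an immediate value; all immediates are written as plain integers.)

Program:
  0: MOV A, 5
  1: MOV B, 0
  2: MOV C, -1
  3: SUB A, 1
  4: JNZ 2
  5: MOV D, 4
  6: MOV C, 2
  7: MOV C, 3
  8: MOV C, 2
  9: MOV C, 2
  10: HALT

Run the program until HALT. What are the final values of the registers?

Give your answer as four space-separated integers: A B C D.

Step 1: PC=0 exec 'MOV A, 5'. After: A=5 B=0 C=0 D=0 ZF=0 PC=1
Step 2: PC=1 exec 'MOV B, 0'. After: A=5 B=0 C=0 D=0 ZF=0 PC=2
Step 3: PC=2 exec 'MOV C, -1'. After: A=5 B=0 C=-1 D=0 ZF=0 PC=3
Step 4: PC=3 exec 'SUB A, 1'. After: A=4 B=0 C=-1 D=0 ZF=0 PC=4
Step 5: PC=4 exec 'JNZ 2'. After: A=4 B=0 C=-1 D=0 ZF=0 PC=2
Step 6: PC=2 exec 'MOV C, -1'. After: A=4 B=0 C=-1 D=0 ZF=0 PC=3
Step 7: PC=3 exec 'SUB A, 1'. After: A=3 B=0 C=-1 D=0 ZF=0 PC=4
Step 8: PC=4 exec 'JNZ 2'. After: A=3 B=0 C=-1 D=0 ZF=0 PC=2
Step 9: PC=2 exec 'MOV C, -1'. After: A=3 B=0 C=-1 D=0 ZF=0 PC=3
Step 10: PC=3 exec 'SUB A, 1'. After: A=2 B=0 C=-1 D=0 ZF=0 PC=4
Step 11: PC=4 exec 'JNZ 2'. After: A=2 B=0 C=-1 D=0 ZF=0 PC=2
Step 12: PC=2 exec 'MOV C, -1'. After: A=2 B=0 C=-1 D=0 ZF=0 PC=3
Step 13: PC=3 exec 'SUB A, 1'. After: A=1 B=0 C=-1 D=0 ZF=0 PC=4
Step 14: PC=4 exec 'JNZ 2'. After: A=1 B=0 C=-1 D=0 ZF=0 PC=2
Step 15: PC=2 exec 'MOV C, -1'. After: A=1 B=0 C=-1 D=0 ZF=0 PC=3
Step 16: PC=3 exec 'SUB A, 1'. After: A=0 B=0 C=-1 D=0 ZF=1 PC=4
Step 17: PC=4 exec 'JNZ 2'. After: A=0 B=0 C=-1 D=0 ZF=1 PC=5
Step 18: PC=5 exec 'MOV D, 4'. After: A=0 B=0 C=-1 D=4 ZF=1 PC=6
Step 19: PC=6 exec 'MOV C, 2'. After: A=0 B=0 C=2 D=4 ZF=1 PC=7
Step 20: PC=7 exec 'MOV C, 3'. After: A=0 B=0 C=3 D=4 ZF=1 PC=8
Step 21: PC=8 exec 'MOV C, 2'. After: A=0 B=0 C=2 D=4 ZF=1 PC=9
Step 22: PC=9 exec 'MOV C, 2'. After: A=0 B=0 C=2 D=4 ZF=1 PC=10
Step 23: PC=10 exec 'HALT'. After: A=0 B=0 C=2 D=4 ZF=1 PC=10 HALTED

Answer: 0 0 2 4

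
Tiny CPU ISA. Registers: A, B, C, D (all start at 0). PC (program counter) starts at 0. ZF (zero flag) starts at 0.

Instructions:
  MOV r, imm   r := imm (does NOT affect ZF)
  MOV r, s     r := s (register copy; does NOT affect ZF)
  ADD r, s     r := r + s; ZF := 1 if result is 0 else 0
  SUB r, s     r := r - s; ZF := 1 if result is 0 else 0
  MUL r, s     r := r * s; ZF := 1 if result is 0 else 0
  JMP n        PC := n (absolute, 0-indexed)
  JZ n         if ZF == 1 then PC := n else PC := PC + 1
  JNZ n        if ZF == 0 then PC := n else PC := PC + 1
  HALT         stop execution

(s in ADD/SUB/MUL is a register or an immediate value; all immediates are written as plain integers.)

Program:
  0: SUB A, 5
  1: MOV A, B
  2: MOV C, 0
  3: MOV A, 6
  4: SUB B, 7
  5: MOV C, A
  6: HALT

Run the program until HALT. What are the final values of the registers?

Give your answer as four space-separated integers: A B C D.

Answer: 6 -7 6 0

Derivation:
Step 1: PC=0 exec 'SUB A, 5'. After: A=-5 B=0 C=0 D=0 ZF=0 PC=1
Step 2: PC=1 exec 'MOV A, B'. After: A=0 B=0 C=0 D=0 ZF=0 PC=2
Step 3: PC=2 exec 'MOV C, 0'. After: A=0 B=0 C=0 D=0 ZF=0 PC=3
Step 4: PC=3 exec 'MOV A, 6'. After: A=6 B=0 C=0 D=0 ZF=0 PC=4
Step 5: PC=4 exec 'SUB B, 7'. After: A=6 B=-7 C=0 D=0 ZF=0 PC=5
Step 6: PC=5 exec 'MOV C, A'. After: A=6 B=-7 C=6 D=0 ZF=0 PC=6
Step 7: PC=6 exec 'HALT'. After: A=6 B=-7 C=6 D=0 ZF=0 PC=6 HALTED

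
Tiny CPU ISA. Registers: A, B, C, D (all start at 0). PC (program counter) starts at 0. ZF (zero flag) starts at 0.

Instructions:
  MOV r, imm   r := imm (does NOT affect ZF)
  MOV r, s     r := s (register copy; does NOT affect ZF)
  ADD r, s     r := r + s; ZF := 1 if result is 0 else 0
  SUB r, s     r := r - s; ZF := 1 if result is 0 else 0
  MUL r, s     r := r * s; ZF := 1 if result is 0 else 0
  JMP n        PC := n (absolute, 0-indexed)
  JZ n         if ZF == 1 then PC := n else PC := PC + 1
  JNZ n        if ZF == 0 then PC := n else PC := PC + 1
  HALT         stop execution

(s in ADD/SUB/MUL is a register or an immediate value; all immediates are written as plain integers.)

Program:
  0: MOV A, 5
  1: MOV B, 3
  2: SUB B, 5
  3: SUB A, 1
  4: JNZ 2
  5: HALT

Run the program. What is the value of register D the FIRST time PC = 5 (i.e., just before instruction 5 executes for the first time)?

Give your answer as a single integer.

Step 1: PC=0 exec 'MOV A, 5'. After: A=5 B=0 C=0 D=0 ZF=0 PC=1
Step 2: PC=1 exec 'MOV B, 3'. After: A=5 B=3 C=0 D=0 ZF=0 PC=2
Step 3: PC=2 exec 'SUB B, 5'. After: A=5 B=-2 C=0 D=0 ZF=0 PC=3
Step 4: PC=3 exec 'SUB A, 1'. After: A=4 B=-2 C=0 D=0 ZF=0 PC=4
Step 5: PC=4 exec 'JNZ 2'. After: A=4 B=-2 C=0 D=0 ZF=0 PC=2
Step 6: PC=2 exec 'SUB B, 5'. After: A=4 B=-7 C=0 D=0 ZF=0 PC=3
Step 7: PC=3 exec 'SUB A, 1'. After: A=3 B=-7 C=0 D=0 ZF=0 PC=4
Step 8: PC=4 exec 'JNZ 2'. After: A=3 B=-7 C=0 D=0 ZF=0 PC=2
Step 9: PC=2 exec 'SUB B, 5'. After: A=3 B=-12 C=0 D=0 ZF=0 PC=3
Step 10: PC=3 exec 'SUB A, 1'. After: A=2 B=-12 C=0 D=0 ZF=0 PC=4
Step 11: PC=4 exec 'JNZ 2'. After: A=2 B=-12 C=0 D=0 ZF=0 PC=2
Step 12: PC=2 exec 'SUB B, 5'. After: A=2 B=-17 C=0 D=0 ZF=0 PC=3
Step 13: PC=3 exec 'SUB A, 1'. After: A=1 B=-17 C=0 D=0 ZF=0 PC=4
Step 14: PC=4 exec 'JNZ 2'. After: A=1 B=-17 C=0 D=0 ZF=0 PC=2
Step 15: PC=2 exec 'SUB B, 5'. After: A=1 B=-22 C=0 D=0 ZF=0 PC=3
Step 16: PC=3 exec 'SUB A, 1'. After: A=0 B=-22 C=0 D=0 ZF=1 PC=4
Step 17: PC=4 exec 'JNZ 2'. After: A=0 B=-22 C=0 D=0 ZF=1 PC=5
First time PC=5: D=0

0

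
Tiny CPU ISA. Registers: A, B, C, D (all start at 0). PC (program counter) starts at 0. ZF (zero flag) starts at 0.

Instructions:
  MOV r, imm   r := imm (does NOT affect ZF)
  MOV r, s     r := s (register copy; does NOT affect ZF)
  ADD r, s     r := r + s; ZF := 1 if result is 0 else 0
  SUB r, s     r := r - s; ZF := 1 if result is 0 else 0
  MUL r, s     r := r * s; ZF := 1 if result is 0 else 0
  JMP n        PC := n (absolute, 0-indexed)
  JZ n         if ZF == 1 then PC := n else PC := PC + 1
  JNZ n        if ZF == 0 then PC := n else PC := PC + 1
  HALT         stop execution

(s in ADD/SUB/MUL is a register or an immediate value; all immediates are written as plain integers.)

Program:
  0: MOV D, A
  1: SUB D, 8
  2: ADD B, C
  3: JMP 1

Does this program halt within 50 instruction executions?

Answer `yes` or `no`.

Step 1: PC=0 exec 'MOV D, A'. After: A=0 B=0 C=0 D=0 ZF=0 PC=1
Step 2: PC=1 exec 'SUB D, 8'. After: A=0 B=0 C=0 D=-8 ZF=0 PC=2
Step 3: PC=2 exec 'ADD B, C'. After: A=0 B=0 C=0 D=-8 ZF=1 PC=3
Step 4: PC=3 exec 'JMP 1'. After: A=0 B=0 C=0 D=-8 ZF=1 PC=1
Step 5: PC=1 exec 'SUB D, 8'. After: A=0 B=0 C=0 D=-16 ZF=0 PC=2
Step 6: PC=2 exec 'ADD B, C'. After: A=0 B=0 C=0 D=-16 ZF=1 PC=3
Step 7: PC=3 exec 'JMP 1'. After: A=0 B=0 C=0 D=-16 ZF=1 PC=1
Step 8: PC=1 exec 'SUB D, 8'. After: A=0 B=0 C=0 D=-24 ZF=0 PC=2
Step 9: PC=2 exec 'ADD B, C'. After: A=0 B=0 C=0 D=-24 ZF=1 PC=3
Step 10: PC=3 exec 'JMP 1'. After: A=0 B=0 C=0 D=-24 ZF=1 PC=1
Step 11: PC=1 exec 'SUB D, 8'. After: A=0 B=0 C=0 D=-32 ZF=0 PC=2
Step 12: PC=2 exec 'ADD B, C'. After: A=0 B=0 C=0 D=-32 ZF=1 PC=3
Step 13: PC=3 exec 'JMP 1'. After: A=0 B=0 C=0 D=-32 ZF=1 PC=1
Step 14: PC=1 exec 'SUB D, 8'. After: A=0 B=0 C=0 D=-40 ZF=0 PC=2
Step 15: PC=2 exec 'ADD B, C'. After: A=0 B=0 C=0 D=-40 ZF=1 PC=3
After 50 steps: not halted. PC revisits the same instructions with no path to HALT; will never halt.

Answer: no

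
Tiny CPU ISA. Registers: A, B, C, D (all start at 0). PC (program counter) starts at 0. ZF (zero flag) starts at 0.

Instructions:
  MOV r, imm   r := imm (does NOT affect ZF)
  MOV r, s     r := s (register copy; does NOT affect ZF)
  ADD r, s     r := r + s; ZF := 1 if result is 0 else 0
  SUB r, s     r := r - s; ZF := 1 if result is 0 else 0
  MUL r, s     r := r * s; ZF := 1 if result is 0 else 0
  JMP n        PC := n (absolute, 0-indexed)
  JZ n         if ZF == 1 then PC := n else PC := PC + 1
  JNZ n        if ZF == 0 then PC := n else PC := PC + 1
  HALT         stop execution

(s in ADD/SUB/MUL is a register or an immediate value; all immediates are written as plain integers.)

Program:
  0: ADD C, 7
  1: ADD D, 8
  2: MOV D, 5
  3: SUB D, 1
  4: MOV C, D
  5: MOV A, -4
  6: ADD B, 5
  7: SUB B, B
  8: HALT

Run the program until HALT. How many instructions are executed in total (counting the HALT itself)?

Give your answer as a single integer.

Answer: 9

Derivation:
Step 1: PC=0 exec 'ADD C, 7'. After: A=0 B=0 C=7 D=0 ZF=0 PC=1
Step 2: PC=1 exec 'ADD D, 8'. After: A=0 B=0 C=7 D=8 ZF=0 PC=2
Step 3: PC=2 exec 'MOV D, 5'. After: A=0 B=0 C=7 D=5 ZF=0 PC=3
Step 4: PC=3 exec 'SUB D, 1'. After: A=0 B=0 C=7 D=4 ZF=0 PC=4
Step 5: PC=4 exec 'MOV C, D'. After: A=0 B=0 C=4 D=4 ZF=0 PC=5
Step 6: PC=5 exec 'MOV A, -4'. After: A=-4 B=0 C=4 D=4 ZF=0 PC=6
Step 7: PC=6 exec 'ADD B, 5'. After: A=-4 B=5 C=4 D=4 ZF=0 PC=7
Step 8: PC=7 exec 'SUB B, B'. After: A=-4 B=0 C=4 D=4 ZF=1 PC=8
Step 9: PC=8 exec 'HALT'. After: A=-4 B=0 C=4 D=4 ZF=1 PC=8 HALTED
Total instructions executed: 9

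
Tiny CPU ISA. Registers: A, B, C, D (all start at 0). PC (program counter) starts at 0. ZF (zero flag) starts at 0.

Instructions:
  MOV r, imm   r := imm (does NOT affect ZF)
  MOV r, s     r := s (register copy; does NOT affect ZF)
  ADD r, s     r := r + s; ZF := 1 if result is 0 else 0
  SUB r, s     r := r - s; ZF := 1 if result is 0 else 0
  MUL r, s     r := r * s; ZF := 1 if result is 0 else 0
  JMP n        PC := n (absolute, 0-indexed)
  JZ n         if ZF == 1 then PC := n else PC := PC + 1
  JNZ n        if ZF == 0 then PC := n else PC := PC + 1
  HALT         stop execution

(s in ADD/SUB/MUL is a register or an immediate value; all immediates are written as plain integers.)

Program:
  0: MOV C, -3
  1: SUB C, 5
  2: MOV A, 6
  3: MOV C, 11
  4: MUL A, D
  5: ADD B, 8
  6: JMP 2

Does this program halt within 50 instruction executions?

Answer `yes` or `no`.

Step 1: PC=0 exec 'MOV C, -3'. After: A=0 B=0 C=-3 D=0 ZF=0 PC=1
Step 2: PC=1 exec 'SUB C, 5'. After: A=0 B=0 C=-8 D=0 ZF=0 PC=2
Step 3: PC=2 exec 'MOV A, 6'. After: A=6 B=0 C=-8 D=0 ZF=0 PC=3
Step 4: PC=3 exec 'MOV C, 11'. After: A=6 B=0 C=11 D=0 ZF=0 PC=4
Step 5: PC=4 exec 'MUL A, D'. After: A=0 B=0 C=11 D=0 ZF=1 PC=5
Step 6: PC=5 exec 'ADD B, 8'. After: A=0 B=8 C=11 D=0 ZF=0 PC=6
Step 7: PC=6 exec 'JMP 2'. After: A=0 B=8 C=11 D=0 ZF=0 PC=2
Step 8: PC=2 exec 'MOV A, 6'. After: A=6 B=8 C=11 D=0 ZF=0 PC=3
Step 9: PC=3 exec 'MOV C, 11'. After: A=6 B=8 C=11 D=0 ZF=0 PC=4
Step 10: PC=4 exec 'MUL A, D'. After: A=0 B=8 C=11 D=0 ZF=1 PC=5
Step 11: PC=5 exec 'ADD B, 8'. After: A=0 B=16 C=11 D=0 ZF=0 PC=6
Step 12: PC=6 exec 'JMP 2'. After: A=0 B=16 C=11 D=0 ZF=0 PC=2
Step 13: PC=2 exec 'MOV A, 6'. After: A=6 B=16 C=11 D=0 ZF=0 PC=3
Step 14: PC=3 exec 'MOV C, 11'. After: A=6 B=16 C=11 D=0 ZF=0 PC=4
Step 15: PC=4 exec 'MUL A, D'. After: A=0 B=16 C=11 D=0 ZF=1 PC=5
After 50 steps: not halted. PC revisits the same instructions with no path to HALT; will never halt.

Answer: no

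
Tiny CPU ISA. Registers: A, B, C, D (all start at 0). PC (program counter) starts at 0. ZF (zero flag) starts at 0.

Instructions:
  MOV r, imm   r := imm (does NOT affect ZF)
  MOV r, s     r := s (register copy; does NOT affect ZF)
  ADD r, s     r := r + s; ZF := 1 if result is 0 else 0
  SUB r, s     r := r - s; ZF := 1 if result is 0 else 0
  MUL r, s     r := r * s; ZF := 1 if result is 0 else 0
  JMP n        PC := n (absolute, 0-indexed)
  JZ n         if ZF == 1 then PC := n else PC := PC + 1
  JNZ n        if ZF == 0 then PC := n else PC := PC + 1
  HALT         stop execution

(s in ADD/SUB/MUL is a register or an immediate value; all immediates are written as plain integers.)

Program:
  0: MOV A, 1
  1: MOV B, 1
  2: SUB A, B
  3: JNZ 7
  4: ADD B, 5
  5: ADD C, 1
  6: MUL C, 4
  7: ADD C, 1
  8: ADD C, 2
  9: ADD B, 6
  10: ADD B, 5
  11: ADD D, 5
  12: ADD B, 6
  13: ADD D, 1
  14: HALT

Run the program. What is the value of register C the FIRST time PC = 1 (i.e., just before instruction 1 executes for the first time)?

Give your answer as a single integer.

Step 1: PC=0 exec 'MOV A, 1'. After: A=1 B=0 C=0 D=0 ZF=0 PC=1
First time PC=1: C=0

0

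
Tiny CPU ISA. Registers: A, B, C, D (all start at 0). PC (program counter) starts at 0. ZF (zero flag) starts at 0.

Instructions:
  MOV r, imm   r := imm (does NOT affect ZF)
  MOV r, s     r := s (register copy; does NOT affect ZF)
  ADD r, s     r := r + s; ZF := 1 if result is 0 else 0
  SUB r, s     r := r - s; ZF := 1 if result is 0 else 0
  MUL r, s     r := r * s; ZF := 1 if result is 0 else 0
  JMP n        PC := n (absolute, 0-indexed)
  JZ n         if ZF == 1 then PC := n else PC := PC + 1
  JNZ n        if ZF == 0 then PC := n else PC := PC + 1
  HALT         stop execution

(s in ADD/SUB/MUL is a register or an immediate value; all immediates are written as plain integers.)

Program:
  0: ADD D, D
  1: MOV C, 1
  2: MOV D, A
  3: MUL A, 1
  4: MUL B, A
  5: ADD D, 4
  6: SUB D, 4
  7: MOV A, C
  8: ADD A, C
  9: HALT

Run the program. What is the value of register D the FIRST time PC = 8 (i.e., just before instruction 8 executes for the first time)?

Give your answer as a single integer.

Step 1: PC=0 exec 'ADD D, D'. After: A=0 B=0 C=0 D=0 ZF=1 PC=1
Step 2: PC=1 exec 'MOV C, 1'. After: A=0 B=0 C=1 D=0 ZF=1 PC=2
Step 3: PC=2 exec 'MOV D, A'. After: A=0 B=0 C=1 D=0 ZF=1 PC=3
Step 4: PC=3 exec 'MUL A, 1'. After: A=0 B=0 C=1 D=0 ZF=1 PC=4
Step 5: PC=4 exec 'MUL B, A'. After: A=0 B=0 C=1 D=0 ZF=1 PC=5
Step 6: PC=5 exec 'ADD D, 4'. After: A=0 B=0 C=1 D=4 ZF=0 PC=6
Step 7: PC=6 exec 'SUB D, 4'. After: A=0 B=0 C=1 D=0 ZF=1 PC=7
Step 8: PC=7 exec 'MOV A, C'. After: A=1 B=0 C=1 D=0 ZF=1 PC=8
First time PC=8: D=0

0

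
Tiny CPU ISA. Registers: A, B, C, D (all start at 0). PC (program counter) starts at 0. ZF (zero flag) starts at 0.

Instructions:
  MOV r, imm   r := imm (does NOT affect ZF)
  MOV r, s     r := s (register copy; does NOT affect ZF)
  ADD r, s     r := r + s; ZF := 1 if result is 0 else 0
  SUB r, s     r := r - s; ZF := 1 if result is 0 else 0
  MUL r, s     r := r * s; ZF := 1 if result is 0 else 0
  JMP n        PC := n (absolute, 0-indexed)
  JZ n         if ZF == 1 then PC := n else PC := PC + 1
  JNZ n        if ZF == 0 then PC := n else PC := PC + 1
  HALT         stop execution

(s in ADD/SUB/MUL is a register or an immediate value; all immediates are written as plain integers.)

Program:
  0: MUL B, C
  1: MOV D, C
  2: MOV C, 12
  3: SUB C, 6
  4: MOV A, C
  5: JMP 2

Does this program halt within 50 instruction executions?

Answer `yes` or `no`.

Step 1: PC=0 exec 'MUL B, C'. After: A=0 B=0 C=0 D=0 ZF=1 PC=1
Step 2: PC=1 exec 'MOV D, C'. After: A=0 B=0 C=0 D=0 ZF=1 PC=2
Step 3: PC=2 exec 'MOV C, 12'. After: A=0 B=0 C=12 D=0 ZF=1 PC=3
Step 4: PC=3 exec 'SUB C, 6'. After: A=0 B=0 C=6 D=0 ZF=0 PC=4
Step 5: PC=4 exec 'MOV A, C'. After: A=6 B=0 C=6 D=0 ZF=0 PC=5
Step 6: PC=5 exec 'JMP 2'. After: A=6 B=0 C=6 D=0 ZF=0 PC=2
Step 7: PC=2 exec 'MOV C, 12'. After: A=6 B=0 C=12 D=0 ZF=0 PC=3
Step 8: PC=3 exec 'SUB C, 6'. After: A=6 B=0 C=6 D=0 ZF=0 PC=4
Step 9: PC=4 exec 'MOV A, C'. After: A=6 B=0 C=6 D=0 ZF=0 PC=5
State after step 9 equals state after step 5: the program is in a cycle of length 4 and will never halt.

Answer: no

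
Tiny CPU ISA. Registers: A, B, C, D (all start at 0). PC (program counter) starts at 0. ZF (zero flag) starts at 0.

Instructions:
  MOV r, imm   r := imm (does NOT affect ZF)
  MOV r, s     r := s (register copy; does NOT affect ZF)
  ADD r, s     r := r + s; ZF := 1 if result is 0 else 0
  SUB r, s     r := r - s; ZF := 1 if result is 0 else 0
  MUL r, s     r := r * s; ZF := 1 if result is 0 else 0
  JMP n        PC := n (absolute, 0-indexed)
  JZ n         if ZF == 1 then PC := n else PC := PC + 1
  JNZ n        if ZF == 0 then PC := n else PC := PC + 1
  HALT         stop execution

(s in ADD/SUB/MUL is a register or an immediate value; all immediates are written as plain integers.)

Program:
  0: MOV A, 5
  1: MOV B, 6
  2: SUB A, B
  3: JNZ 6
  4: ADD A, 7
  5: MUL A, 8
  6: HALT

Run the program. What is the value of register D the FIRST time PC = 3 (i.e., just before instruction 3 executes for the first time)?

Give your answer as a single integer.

Step 1: PC=0 exec 'MOV A, 5'. After: A=5 B=0 C=0 D=0 ZF=0 PC=1
Step 2: PC=1 exec 'MOV B, 6'. After: A=5 B=6 C=0 D=0 ZF=0 PC=2
Step 3: PC=2 exec 'SUB A, B'. After: A=-1 B=6 C=0 D=0 ZF=0 PC=3
First time PC=3: D=0

0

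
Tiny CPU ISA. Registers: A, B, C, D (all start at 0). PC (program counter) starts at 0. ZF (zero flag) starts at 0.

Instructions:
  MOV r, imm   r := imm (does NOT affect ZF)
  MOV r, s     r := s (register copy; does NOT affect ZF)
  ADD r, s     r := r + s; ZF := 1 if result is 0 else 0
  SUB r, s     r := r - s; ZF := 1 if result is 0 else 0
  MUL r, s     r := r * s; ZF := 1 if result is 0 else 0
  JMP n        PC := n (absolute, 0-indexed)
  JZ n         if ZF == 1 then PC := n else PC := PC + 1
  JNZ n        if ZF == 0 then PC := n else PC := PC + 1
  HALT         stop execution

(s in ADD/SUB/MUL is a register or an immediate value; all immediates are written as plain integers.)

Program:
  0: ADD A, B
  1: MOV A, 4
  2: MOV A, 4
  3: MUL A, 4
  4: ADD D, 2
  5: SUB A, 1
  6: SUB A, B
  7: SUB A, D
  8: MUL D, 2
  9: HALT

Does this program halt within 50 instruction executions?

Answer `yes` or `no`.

Answer: yes

Derivation:
Step 1: PC=0 exec 'ADD A, B'. After: A=0 B=0 C=0 D=0 ZF=1 PC=1
Step 2: PC=1 exec 'MOV A, 4'. After: A=4 B=0 C=0 D=0 ZF=1 PC=2
Step 3: PC=2 exec 'MOV A, 4'. After: A=4 B=0 C=0 D=0 ZF=1 PC=3
Step 4: PC=3 exec 'MUL A, 4'. After: A=16 B=0 C=0 D=0 ZF=0 PC=4
Step 5: PC=4 exec 'ADD D, 2'. After: A=16 B=0 C=0 D=2 ZF=0 PC=5
Step 6: PC=5 exec 'SUB A, 1'. After: A=15 B=0 C=0 D=2 ZF=0 PC=6
Step 7: PC=6 exec 'SUB A, B'. After: A=15 B=0 C=0 D=2 ZF=0 PC=7
Step 8: PC=7 exec 'SUB A, D'. After: A=13 B=0 C=0 D=2 ZF=0 PC=8
Step 9: PC=8 exec 'MUL D, 2'. After: A=13 B=0 C=0 D=4 ZF=0 PC=9
Step 10: PC=9 exec 'HALT'. After: A=13 B=0 C=0 D=4 ZF=0 PC=9 HALTED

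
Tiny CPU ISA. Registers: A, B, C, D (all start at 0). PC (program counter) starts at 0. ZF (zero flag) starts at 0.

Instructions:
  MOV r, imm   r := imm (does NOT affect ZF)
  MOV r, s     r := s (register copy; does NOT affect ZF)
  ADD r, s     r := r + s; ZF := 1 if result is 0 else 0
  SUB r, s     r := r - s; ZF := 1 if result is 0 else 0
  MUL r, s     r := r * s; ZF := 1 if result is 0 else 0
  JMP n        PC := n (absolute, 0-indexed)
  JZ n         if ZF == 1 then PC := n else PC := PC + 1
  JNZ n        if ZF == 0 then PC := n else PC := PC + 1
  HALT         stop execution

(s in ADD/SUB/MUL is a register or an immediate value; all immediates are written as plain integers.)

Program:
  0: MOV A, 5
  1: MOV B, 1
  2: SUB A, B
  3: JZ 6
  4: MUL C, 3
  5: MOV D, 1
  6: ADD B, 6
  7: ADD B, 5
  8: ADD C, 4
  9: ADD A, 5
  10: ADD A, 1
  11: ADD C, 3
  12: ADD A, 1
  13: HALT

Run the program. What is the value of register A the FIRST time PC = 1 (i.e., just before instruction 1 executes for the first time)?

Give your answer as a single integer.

Step 1: PC=0 exec 'MOV A, 5'. After: A=5 B=0 C=0 D=0 ZF=0 PC=1
First time PC=1: A=5

5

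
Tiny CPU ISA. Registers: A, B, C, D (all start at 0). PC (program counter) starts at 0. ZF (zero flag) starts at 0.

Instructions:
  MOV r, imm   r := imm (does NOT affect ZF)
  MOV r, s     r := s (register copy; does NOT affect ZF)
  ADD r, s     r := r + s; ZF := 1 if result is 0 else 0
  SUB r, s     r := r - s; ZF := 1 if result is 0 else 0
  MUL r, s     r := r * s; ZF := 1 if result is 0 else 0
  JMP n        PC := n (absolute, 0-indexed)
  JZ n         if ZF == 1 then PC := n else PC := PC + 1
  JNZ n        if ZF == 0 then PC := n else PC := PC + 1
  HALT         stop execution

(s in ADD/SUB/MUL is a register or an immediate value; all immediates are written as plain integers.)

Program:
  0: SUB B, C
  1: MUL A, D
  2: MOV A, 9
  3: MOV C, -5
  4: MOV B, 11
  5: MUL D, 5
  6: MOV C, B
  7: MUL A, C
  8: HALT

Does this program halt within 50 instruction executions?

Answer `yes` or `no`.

Step 1: PC=0 exec 'SUB B, C'. After: A=0 B=0 C=0 D=0 ZF=1 PC=1
Step 2: PC=1 exec 'MUL A, D'. After: A=0 B=0 C=0 D=0 ZF=1 PC=2
Step 3: PC=2 exec 'MOV A, 9'. After: A=9 B=0 C=0 D=0 ZF=1 PC=3
Step 4: PC=3 exec 'MOV C, -5'. After: A=9 B=0 C=-5 D=0 ZF=1 PC=4
Step 5: PC=4 exec 'MOV B, 11'. After: A=9 B=11 C=-5 D=0 ZF=1 PC=5
Step 6: PC=5 exec 'MUL D, 5'. After: A=9 B=11 C=-5 D=0 ZF=1 PC=6
Step 7: PC=6 exec 'MOV C, B'. After: A=9 B=11 C=11 D=0 ZF=1 PC=7
Step 8: PC=7 exec 'MUL A, C'. After: A=99 B=11 C=11 D=0 ZF=0 PC=8
Step 9: PC=8 exec 'HALT'. After: A=99 B=11 C=11 D=0 ZF=0 PC=8 HALTED

Answer: yes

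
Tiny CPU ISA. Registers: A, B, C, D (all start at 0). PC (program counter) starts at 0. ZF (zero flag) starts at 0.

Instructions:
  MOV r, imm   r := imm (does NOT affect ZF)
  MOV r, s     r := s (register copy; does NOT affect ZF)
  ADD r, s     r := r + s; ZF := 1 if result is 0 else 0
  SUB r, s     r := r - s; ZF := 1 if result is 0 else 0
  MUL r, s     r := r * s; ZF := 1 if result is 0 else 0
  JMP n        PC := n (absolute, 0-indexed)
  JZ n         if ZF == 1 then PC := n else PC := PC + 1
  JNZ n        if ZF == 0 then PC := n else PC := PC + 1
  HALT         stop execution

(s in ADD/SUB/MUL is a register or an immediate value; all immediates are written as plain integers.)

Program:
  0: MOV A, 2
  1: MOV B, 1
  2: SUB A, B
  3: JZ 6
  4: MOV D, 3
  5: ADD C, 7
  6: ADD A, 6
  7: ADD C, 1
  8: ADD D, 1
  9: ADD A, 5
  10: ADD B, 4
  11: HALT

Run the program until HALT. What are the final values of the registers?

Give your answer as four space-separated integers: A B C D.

Step 1: PC=0 exec 'MOV A, 2'. After: A=2 B=0 C=0 D=0 ZF=0 PC=1
Step 2: PC=1 exec 'MOV B, 1'. After: A=2 B=1 C=0 D=0 ZF=0 PC=2
Step 3: PC=2 exec 'SUB A, B'. After: A=1 B=1 C=0 D=0 ZF=0 PC=3
Step 4: PC=3 exec 'JZ 6'. After: A=1 B=1 C=0 D=0 ZF=0 PC=4
Step 5: PC=4 exec 'MOV D, 3'. After: A=1 B=1 C=0 D=3 ZF=0 PC=5
Step 6: PC=5 exec 'ADD C, 7'. After: A=1 B=1 C=7 D=3 ZF=0 PC=6
Step 7: PC=6 exec 'ADD A, 6'. After: A=7 B=1 C=7 D=3 ZF=0 PC=7
Step 8: PC=7 exec 'ADD C, 1'. After: A=7 B=1 C=8 D=3 ZF=0 PC=8
Step 9: PC=8 exec 'ADD D, 1'. After: A=7 B=1 C=8 D=4 ZF=0 PC=9
Step 10: PC=9 exec 'ADD A, 5'. After: A=12 B=1 C=8 D=4 ZF=0 PC=10
Step 11: PC=10 exec 'ADD B, 4'. After: A=12 B=5 C=8 D=4 ZF=0 PC=11
Step 12: PC=11 exec 'HALT'. After: A=12 B=5 C=8 D=4 ZF=0 PC=11 HALTED

Answer: 12 5 8 4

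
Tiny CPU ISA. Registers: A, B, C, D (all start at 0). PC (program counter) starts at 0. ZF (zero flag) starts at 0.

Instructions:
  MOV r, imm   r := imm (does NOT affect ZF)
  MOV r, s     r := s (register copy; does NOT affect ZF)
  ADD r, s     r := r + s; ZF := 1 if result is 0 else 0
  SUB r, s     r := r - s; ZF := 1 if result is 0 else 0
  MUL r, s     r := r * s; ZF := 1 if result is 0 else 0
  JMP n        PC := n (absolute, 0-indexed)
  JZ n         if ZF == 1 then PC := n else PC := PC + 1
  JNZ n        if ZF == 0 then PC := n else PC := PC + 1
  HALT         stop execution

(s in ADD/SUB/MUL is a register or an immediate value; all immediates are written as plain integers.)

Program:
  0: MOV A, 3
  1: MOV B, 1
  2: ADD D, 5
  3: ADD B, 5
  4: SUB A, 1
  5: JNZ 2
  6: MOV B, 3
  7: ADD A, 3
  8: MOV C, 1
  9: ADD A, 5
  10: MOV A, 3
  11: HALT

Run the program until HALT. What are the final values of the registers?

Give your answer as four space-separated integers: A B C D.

Step 1: PC=0 exec 'MOV A, 3'. After: A=3 B=0 C=0 D=0 ZF=0 PC=1
Step 2: PC=1 exec 'MOV B, 1'. After: A=3 B=1 C=0 D=0 ZF=0 PC=2
Step 3: PC=2 exec 'ADD D, 5'. After: A=3 B=1 C=0 D=5 ZF=0 PC=3
Step 4: PC=3 exec 'ADD B, 5'. After: A=3 B=6 C=0 D=5 ZF=0 PC=4
Step 5: PC=4 exec 'SUB A, 1'. After: A=2 B=6 C=0 D=5 ZF=0 PC=5
Step 6: PC=5 exec 'JNZ 2'. After: A=2 B=6 C=0 D=5 ZF=0 PC=2
Step 7: PC=2 exec 'ADD D, 5'. After: A=2 B=6 C=0 D=10 ZF=0 PC=3
Step 8: PC=3 exec 'ADD B, 5'. After: A=2 B=11 C=0 D=10 ZF=0 PC=4
Step 9: PC=4 exec 'SUB A, 1'. After: A=1 B=11 C=0 D=10 ZF=0 PC=5
Step 10: PC=5 exec 'JNZ 2'. After: A=1 B=11 C=0 D=10 ZF=0 PC=2
Step 11: PC=2 exec 'ADD D, 5'. After: A=1 B=11 C=0 D=15 ZF=0 PC=3
Step 12: PC=3 exec 'ADD B, 5'. After: A=1 B=16 C=0 D=15 ZF=0 PC=4
Step 13: PC=4 exec 'SUB A, 1'. After: A=0 B=16 C=0 D=15 ZF=1 PC=5
Step 14: PC=5 exec 'JNZ 2'. After: A=0 B=16 C=0 D=15 ZF=1 PC=6
Step 15: PC=6 exec 'MOV B, 3'. After: A=0 B=3 C=0 D=15 ZF=1 PC=7
Step 16: PC=7 exec 'ADD A, 3'. After: A=3 B=3 C=0 D=15 ZF=0 PC=8
Step 17: PC=8 exec 'MOV C, 1'. After: A=3 B=3 C=1 D=15 ZF=0 PC=9
Step 18: PC=9 exec 'ADD A, 5'. After: A=8 B=3 C=1 D=15 ZF=0 PC=10
Step 19: PC=10 exec 'MOV A, 3'. After: A=3 B=3 C=1 D=15 ZF=0 PC=11
Step 20: PC=11 exec 'HALT'. After: A=3 B=3 C=1 D=15 ZF=0 PC=11 HALTED

Answer: 3 3 1 15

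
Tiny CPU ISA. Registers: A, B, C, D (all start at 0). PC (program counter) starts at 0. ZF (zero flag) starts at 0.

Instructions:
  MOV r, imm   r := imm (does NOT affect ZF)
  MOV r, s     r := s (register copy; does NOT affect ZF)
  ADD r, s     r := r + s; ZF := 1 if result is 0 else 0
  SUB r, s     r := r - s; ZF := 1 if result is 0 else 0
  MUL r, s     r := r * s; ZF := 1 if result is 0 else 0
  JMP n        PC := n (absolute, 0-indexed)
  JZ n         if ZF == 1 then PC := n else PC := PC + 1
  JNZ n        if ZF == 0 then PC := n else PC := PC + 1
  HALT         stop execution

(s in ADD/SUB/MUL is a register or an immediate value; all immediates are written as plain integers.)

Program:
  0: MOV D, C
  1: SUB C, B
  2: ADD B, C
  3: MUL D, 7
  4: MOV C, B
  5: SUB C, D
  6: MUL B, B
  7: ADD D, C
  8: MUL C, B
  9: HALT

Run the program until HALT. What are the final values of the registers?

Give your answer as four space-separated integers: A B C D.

Answer: 0 0 0 0

Derivation:
Step 1: PC=0 exec 'MOV D, C'. After: A=0 B=0 C=0 D=0 ZF=0 PC=1
Step 2: PC=1 exec 'SUB C, B'. After: A=0 B=0 C=0 D=0 ZF=1 PC=2
Step 3: PC=2 exec 'ADD B, C'. After: A=0 B=0 C=0 D=0 ZF=1 PC=3
Step 4: PC=3 exec 'MUL D, 7'. After: A=0 B=0 C=0 D=0 ZF=1 PC=4
Step 5: PC=4 exec 'MOV C, B'. After: A=0 B=0 C=0 D=0 ZF=1 PC=5
Step 6: PC=5 exec 'SUB C, D'. After: A=0 B=0 C=0 D=0 ZF=1 PC=6
Step 7: PC=6 exec 'MUL B, B'. After: A=0 B=0 C=0 D=0 ZF=1 PC=7
Step 8: PC=7 exec 'ADD D, C'. After: A=0 B=0 C=0 D=0 ZF=1 PC=8
Step 9: PC=8 exec 'MUL C, B'. After: A=0 B=0 C=0 D=0 ZF=1 PC=9
Step 10: PC=9 exec 'HALT'. After: A=0 B=0 C=0 D=0 ZF=1 PC=9 HALTED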